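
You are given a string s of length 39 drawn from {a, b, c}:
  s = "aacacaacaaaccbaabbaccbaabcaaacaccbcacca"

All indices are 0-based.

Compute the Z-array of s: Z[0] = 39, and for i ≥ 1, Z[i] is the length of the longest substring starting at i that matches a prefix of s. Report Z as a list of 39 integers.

Z[0]=39
i=1: fresh scan; Z[1]=1 grow→box=[1,2)
i=2: fresh scan; Z[2]=0
i=3: fresh scan; Z[3]=1 grow→box=[3,4)
i=4: fresh scan; Z[4]=0
i=5: fresh scan; Z[5]=4 grow→box=[5,9)
i=6: min(r-i=3, Z[1]=1)=1; Z[6]=1
i=7: min(r-i=2, Z[2]=0)=0; Z[7]=0
i=8: min(r-i=1, Z[3]=1)=1; Z[8]=2 grow→box=[8,10)
i=9: min(r-i=1, Z[1]=1)=1; Z[9]=3 grow→box=[9,12)
i=10: min(r-i=2, Z[1]=1)=1; Z[10]=1
i=11: min(r-i=1, Z[2]=0)=0; Z[11]=0
i=12: fresh scan; Z[12]=0
i=13: fresh scan; Z[13]=0
i=14: fresh scan; Z[14]=2 grow→box=[14,16)
i=15: min(r-i=1, Z[1]=1)=1; Z[15]=1
i=16: fresh scan; Z[16]=0
i=17: fresh scan; Z[17]=0
i=18: fresh scan; Z[18]=1 grow→box=[18,19)
i=19: fresh scan; Z[19]=0
i=20: fresh scan; Z[20]=0
i=21: fresh scan; Z[21]=0
i=22: fresh scan; Z[22]=2 grow→box=[22,24)
i=23: min(r-i=1, Z[1]=1)=1; Z[23]=1
i=24: fresh scan; Z[24]=0
i=25: fresh scan; Z[25]=0
i=26: fresh scan; Z[26]=2 grow→box=[26,28)
i=27: min(r-i=1, Z[1]=1)=1; Z[27]=5 grow→box=[27,32)
i=28: min(r-i=4, Z[1]=1)=1; Z[28]=1
i=29: min(r-i=3, Z[2]=0)=0; Z[29]=0
i=30: min(r-i=2, Z[3]=1)=1; Z[30]=1
i=31: min(r-i=1, Z[4]=0)=0; Z[31]=0
i=32: fresh scan; Z[32]=0
i=33: fresh scan; Z[33]=0
i=34: fresh scan; Z[34]=0
i=35: fresh scan; Z[35]=1 grow→box=[35,36)
i=36: fresh scan; Z[36]=0
i=37: fresh scan; Z[37]=0
i=38: fresh scan; Z[38]=1 grow→box=[38,39)

[39, 1, 0, 1, 0, 4, 1, 0, 2, 3, 1, 0, 0, 0, 2, 1, 0, 0, 1, 0, 0, 0, 2, 1, 0, 0, 2, 5, 1, 0, 1, 0, 0, 0, 0, 1, 0, 0, 1]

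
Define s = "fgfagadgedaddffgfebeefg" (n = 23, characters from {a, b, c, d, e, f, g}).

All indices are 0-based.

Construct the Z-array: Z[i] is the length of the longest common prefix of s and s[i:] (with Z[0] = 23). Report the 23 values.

Z[0]=23
i=1: fresh scan; Z[1]=0
i=2: fresh scan; Z[2]=1 grow→box=[2,3)
i=3: fresh scan; Z[3]=0
i=4: fresh scan; Z[4]=0
i=5: fresh scan; Z[5]=0
i=6: fresh scan; Z[6]=0
i=7: fresh scan; Z[7]=0
i=8: fresh scan; Z[8]=0
i=9: fresh scan; Z[9]=0
i=10: fresh scan; Z[10]=0
i=11: fresh scan; Z[11]=0
i=12: fresh scan; Z[12]=0
i=13: fresh scan; Z[13]=1 grow→box=[13,14)
i=14: fresh scan; Z[14]=3 grow→box=[14,17)
i=15: min(r-i=2, Z[1]=0)=0; Z[15]=0
i=16: min(r-i=1, Z[2]=1)=1; Z[16]=1
i=17: fresh scan; Z[17]=0
i=18: fresh scan; Z[18]=0
i=19: fresh scan; Z[19]=0
i=20: fresh scan; Z[20]=0
i=21: fresh scan; Z[21]=2 grow→box=[21,23)
i=22: min(r-i=1, Z[1]=0)=0; Z[22]=0

[23, 0, 1, 0, 0, 0, 0, 0, 0, 0, 0, 0, 0, 1, 3, 0, 1, 0, 0, 0, 0, 2, 0]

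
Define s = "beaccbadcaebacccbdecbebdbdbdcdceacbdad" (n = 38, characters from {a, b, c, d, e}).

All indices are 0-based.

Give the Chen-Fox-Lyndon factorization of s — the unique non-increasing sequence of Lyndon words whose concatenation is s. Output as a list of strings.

["be", "accbadcaebacccbdecbebdbdbdcdce", "acbdad"]

emit factor 1: 'be' (i=0, period=2)
emit factor 2: 'accbadcaebacccbdecbebdbdbdcdce' (i=2, period=30)
emit factor 3: 'acbdad' (i=32, period=6)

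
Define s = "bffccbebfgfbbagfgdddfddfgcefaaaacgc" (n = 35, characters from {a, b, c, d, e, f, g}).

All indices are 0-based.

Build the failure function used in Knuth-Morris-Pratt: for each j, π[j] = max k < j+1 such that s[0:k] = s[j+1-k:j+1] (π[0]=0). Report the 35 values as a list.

[0, 0, 0, 0, 0, 1, 0, 1, 2, 0, 0, 1, 1, 0, 0, 0, 0, 0, 0, 0, 0, 0, 0, 0, 0, 0, 0, 0, 0, 0, 0, 0, 0, 0, 0]

π[0] = 0
j=1 s[j]='f': π[1]=0 (border '')
j=2 s[j]='f': π[2]=0 (border '')
j=3 s[j]='c': π[3]=0 (border '')
j=4 s[j]='c': π[4]=0 (border '')
j=5 s[j]='b': π[5]=1 (border 'b')
j=6 s[j]='e': k: 1→0; π[6]=0 (border '')
j=7 s[j]='b': π[7]=1 (border 'b')
j=8 s[j]='f': π[8]=2 (border 'bf')
j=9 s[j]='g': k: 2→0; π[9]=0 (border '')
j=10 s[j]='f': π[10]=0 (border '')
j=11 s[j]='b': π[11]=1 (border 'b')
j=12 s[j]='b': k: 1→0; π[12]=1 (border 'b')
j=13 s[j]='a': k: 1→0; π[13]=0 (border '')
j=14 s[j]='g': π[14]=0 (border '')
j=15 s[j]='f': π[15]=0 (border '')
j=16 s[j]='g': π[16]=0 (border '')
j=17 s[j]='d': π[17]=0 (border '')
j=18 s[j]='d': π[18]=0 (border '')
j=19 s[j]='d': π[19]=0 (border '')
j=20 s[j]='f': π[20]=0 (border '')
j=21 s[j]='d': π[21]=0 (border '')
j=22 s[j]='d': π[22]=0 (border '')
j=23 s[j]='f': π[23]=0 (border '')
j=24 s[j]='g': π[24]=0 (border '')
j=25 s[j]='c': π[25]=0 (border '')
j=26 s[j]='e': π[26]=0 (border '')
j=27 s[j]='f': π[27]=0 (border '')
j=28 s[j]='a': π[28]=0 (border '')
j=29 s[j]='a': π[29]=0 (border '')
j=30 s[j]='a': π[30]=0 (border '')
j=31 s[j]='a': π[31]=0 (border '')
j=32 s[j]='c': π[32]=0 (border '')
j=33 s[j]='g': π[33]=0 (border '')
j=34 s[j]='c': π[34]=0 (border '')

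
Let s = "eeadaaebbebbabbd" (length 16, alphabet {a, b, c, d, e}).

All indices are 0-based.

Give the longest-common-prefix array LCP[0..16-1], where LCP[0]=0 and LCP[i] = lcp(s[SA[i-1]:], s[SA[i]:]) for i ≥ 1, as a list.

[0, 1, 1, 1, 0, 1, 2, 2, 1, 1, 0, 1, 0, 1, 3, 1]

rank→(start, suffix):
  0 → (4, 'aaebbebbabbd')
  1 → (12, 'abbd')
  2 → (2, 'adaaebbebbabbd')
  3 → (5, 'aebbebbabbd')
  4 → (11, 'babbd')
  5 → (10, 'bbabbd')
  6 → (13, 'bbd')
  7 → (7, 'bbebbabbd')
  8 → (14, 'bd')
  9 → (8, 'bebbabbd')
  10 → (15, 'd')
  11 → (3, 'daaebbebbabbd')
  12 → (1, 'eadaaebbebbabbd')
  13 → (9, 'ebbabbd')
  14 → (6, 'ebbebbabbd')
  15 → (0, 'eeadaaebbebbabbd')

SA = [4, 12, 2, 5, 11, 10, 13, 7, 14, 8, 15, 3, 1, 9, 6, 0]
i: (SA[i-1],SA[i]) lcp shared
  1: (4,12) 1 'a'
  2: (12,2) 1 'a'
  3: (2,5) 1 'a'
  4: (5,11) 0 ''
  5: (11,10) 1 'b'
  6: (10,13) 2 'bb'
  7: (13,7) 2 'bb'
  8: (7,14) 1 'b'
  9: (14,8) 1 'b'
  10: (8,15) 0 ''
  11: (15,3) 1 'd'
  12: (3,1) 0 ''
  13: (1,9) 1 'e'
  14: (9,6) 3 'ebb'
  15: (6,0) 1 'e'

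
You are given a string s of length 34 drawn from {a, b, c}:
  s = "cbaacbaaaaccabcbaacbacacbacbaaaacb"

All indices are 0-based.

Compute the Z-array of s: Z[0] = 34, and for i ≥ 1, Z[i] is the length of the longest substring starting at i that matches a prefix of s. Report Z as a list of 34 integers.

[34, 0, 0, 0, 4, 0, 0, 0, 0, 0, 1, 1, 0, 0, 7, 0, 0, 0, 3, 0, 0, 1, 0, 3, 0, 0, 4, 0, 0, 0, 0, 0, 2, 0]

Z[0]=34
i=1: fresh scan; Z[1]=0
i=2: fresh scan; Z[2]=0
i=3: fresh scan; Z[3]=0
i=4: fresh scan; Z[4]=4 scan→box=[4,8)
i=5: min(r-i=3, Z[1]=0)=0; Z[5]=0
i=6: min(r-i=2, Z[2]=0)=0; Z[6]=0
i=7: min(r-i=1, Z[3]=0)=0; Z[7]=0
i=8: fresh scan; Z[8]=0
i=9: fresh scan; Z[9]=0
i=10: fresh scan; Z[10]=1 scan→box=[10,11)
i=11: fresh scan; Z[11]=1 scan→box=[11,12)
i=12: fresh scan; Z[12]=0
i=13: fresh scan; Z[13]=0
i=14: fresh scan; Z[14]=7 scan→box=[14,21)
i=15: min(r-i=6, Z[1]=0)=0; Z[15]=0
i=16: min(r-i=5, Z[2]=0)=0; Z[16]=0
i=17: min(r-i=4, Z[3]=0)=0; Z[17]=0
i=18: min(r-i=3, Z[4]=4)=3; Z[18]=3
i=19: min(r-i=2, Z[5]=0)=0; Z[19]=0
i=20: min(r-i=1, Z[6]=0)=0; Z[20]=0
i=21: fresh scan; Z[21]=1 scan→box=[21,22)
i=22: fresh scan; Z[22]=0
i=23: fresh scan; Z[23]=3 scan→box=[23,26)
i=24: min(r-i=2, Z[1]=0)=0; Z[24]=0
i=25: min(r-i=1, Z[2]=0)=0; Z[25]=0
i=26: fresh scan; Z[26]=4 scan→box=[26,30)
i=27: min(r-i=3, Z[1]=0)=0; Z[27]=0
i=28: min(r-i=2, Z[2]=0)=0; Z[28]=0
i=29: min(r-i=1, Z[3]=0)=0; Z[29]=0
i=30: fresh scan; Z[30]=0
i=31: fresh scan; Z[31]=0
i=32: fresh scan; Z[32]=2 scan→box=[32,34)
i=33: min(r-i=1, Z[1]=0)=0; Z[33]=0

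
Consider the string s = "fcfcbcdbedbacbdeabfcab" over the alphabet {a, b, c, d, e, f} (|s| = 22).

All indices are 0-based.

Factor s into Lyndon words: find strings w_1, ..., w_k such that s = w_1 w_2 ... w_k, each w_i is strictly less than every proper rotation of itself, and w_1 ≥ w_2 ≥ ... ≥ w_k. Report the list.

emit factor 1: 'f' (i=0, period=1)
emit factor 2: 'cf' (i=1, period=2)
emit factor 3: 'c' (i=3, period=1)
emit factor 4: 'bcdbed' (i=4, period=6)
emit factor 5: 'b' (i=10, period=1)
emit factor 6: 'acbde' (i=11, period=5)
emit factor 7: 'abfc' (i=16, period=4)
emit factor 8: 'ab' (i=20, period=2)

["f", "cf", "c", "bcdbed", "b", "acbde", "abfc", "ab"]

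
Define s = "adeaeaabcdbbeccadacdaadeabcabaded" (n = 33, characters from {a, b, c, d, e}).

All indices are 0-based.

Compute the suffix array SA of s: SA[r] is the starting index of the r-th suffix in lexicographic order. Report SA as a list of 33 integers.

[5, 20, 27, 24, 6, 17, 15, 21, 0, 29, 3, 28, 10, 25, 7, 11, 26, 14, 13, 18, 8, 32, 19, 16, 9, 22, 1, 30, 4, 23, 2, 12, 31]

sorted suffixes:
  #0 SA[0]=5  'aabcdbbeccadacdaadeabcabaded'
  #1 SA[1]=20  'aadeabcabaded'
  #2 SA[2]=27  'abaded'
  #3 SA[3]=24  'abcabaded'
  #4 SA[4]=6  'abcdbbeccadacdaadeabcabaded'
  #5 SA[5]=17  'acdaadeabcabaded'
  #6 SA[6]=15  'adacdaadeabcabaded'
  #7 SA[7]=21  'adeabcabaded'
  #8 SA[8]=0  'adeaeaabcdbbeccadacdaadeabcabaded'
  #9 SA[9]=29  'aded'
  #10 SA[10]=3  'aeaabcdbbeccadacdaadeabcabaded'
  #11 SA[11]=28  'baded'
  #12 SA[12]=10  'bbeccadacdaadeabcabaded'
  #13 SA[13]=25  'bcabaded'
  #14 SA[14]=7  'bcdbbeccadacdaadeabcabaded'
  #15 SA[15]=11  'beccadacdaadeabcabaded'
  #16 SA[16]=26  'cabaded'
  #17 SA[17]=14  'cadacdaadeabcabaded'
  #18 SA[18]=13  'ccadacdaadeabcabaded'
  #19 SA[19]=18  'cdaadeabcabaded'
  #20 SA[20]=8  'cdbbeccadacdaadeabcabaded'
  #21 SA[21]=32  'd'
  #22 SA[22]=19  'daadeabcabaded'
  #23 SA[23]=16  'dacdaadeabcabaded'
  #24 SA[24]=9  'dbbeccadacdaadeabcabaded'
  #25 SA[25]=22  'deabcabaded'
  #26 SA[26]=1  'deaeaabcdbbeccadacdaadeabcabaded'
  #27 SA[27]=30  'ded'
  #28 SA[28]=4  'eaabcdbbeccadacdaadeabcabaded'
  #29 SA[29]=23  'eabcabaded'
  #30 SA[30]=2  'eaeaabcdbbeccadacdaadeabcabaded'
  #31 SA[31]=12  'eccadacdaadeabcabaded'
  #32 SA[32]=31  'ed'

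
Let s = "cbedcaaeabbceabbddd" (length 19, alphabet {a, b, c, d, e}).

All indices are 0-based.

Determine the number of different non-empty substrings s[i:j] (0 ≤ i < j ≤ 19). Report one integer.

169

rank→(start, suffix):
  0 → (5, 'aaeabbceabbddd')
  1 → (8, 'abbceabbddd')
  2 → (13, 'abbddd')
  3 → (6, 'aeabbceabbddd')
  4 → (9, 'bbceabbddd')
  5 → (14, 'bbddd')
  6 → (10, 'bceabbddd')
  7 → (15, 'bddd')
  8 → (1, 'bedcaaeabbceabbddd')
  9 → (4, 'caaeabbceabbddd')
  10 → (0, 'cbedcaaeabbceabbddd')
  11 → (11, 'ceabbddd')
  12 → (18, 'd')
  13 → (3, 'dcaaeabbceabbddd')
  14 → (17, 'dd')
  15 → (16, 'ddd')
  16 → (7, 'eabbceabbddd')
  17 → (12, 'eabbddd')
  18 → (2, 'edcaaeabbceabbddd')

SA = [5, 8, 13, 6, 9, 14, 10, 15, 1, 4, 0, 11, 18, 3, 17, 16, 7, 12, 2]
[i] adj suffixes → lcp
  [1] 5/8 → 1 ('a')
  [2] 8/13 → 3 ('abb')
  [3] 13/6 → 1 ('a')
  [4] 6/9 → 0 ('')
  [5] 9/14 → 2 ('bb')
  [6] 14/10 → 1 ('b')
  [7] 10/15 → 1 ('b')
  [8] 15/1 → 1 ('b')
  [9] 1/4 → 0 ('')
  [10] 4/0 → 1 ('c')
  [11] 0/11 → 1 ('c')
  [12] 11/18 → 0 ('')
  [13] 18/3 → 1 ('d')
  [14] 3/17 → 1 ('d')
  [15] 17/16 → 2 ('dd')
  [16] 16/7 → 0 ('')
  [17] 7/12 → 4 ('eabb')
  [18] 12/2 → 1 ('e')

n(n+1)/2 = 19·20/2 = 190
Σ LCP = 0 + 1 + 3 + 1 + 0 + 2 + 1 + 1 + 1 + 0 + 1 + 1 + 0 + 1 + 1 + 2 + 0 + 4 + 1 = 21
distinct = 190 − 21 = 169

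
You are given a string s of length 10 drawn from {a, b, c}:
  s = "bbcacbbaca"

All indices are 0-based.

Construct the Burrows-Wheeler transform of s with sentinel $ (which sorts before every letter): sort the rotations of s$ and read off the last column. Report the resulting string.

acbcbc$baba

rank  rotation     last
    0  $bbcacbbaca  a
    1  a$bbcacbbac  c
    2  aca$bbcacbb  b
    3  acbbaca$bbc  c
    4  baca$bbcacb  b
    5  bbaca$bbcac  c
    6  bbcacbbaca$  $
    7  bcacbbaca$b  b
    8  ca$bbcacbba  a
    9  cacbbaca$bb  b
   10  cbbaca$bbca  a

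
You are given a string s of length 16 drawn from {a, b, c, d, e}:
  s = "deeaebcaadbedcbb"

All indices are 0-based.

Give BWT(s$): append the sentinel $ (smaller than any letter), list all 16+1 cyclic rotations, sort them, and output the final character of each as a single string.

bcaebcedbdae$eabd

rank  rotation           last
    0  $deeaebcaadbedcbb  b
    1  aadbedcbb$deeaebc  c
    2  adbedcbb$deeaebca  a
    3  aebcaadbedcbb$dee  e
    4  b$deeaebcaadbedcb  b
    5  bb$deeaebcaadbedc  c
    6  bcaadbedcbb$deeae  e
    7  bedcbb$deeaebcaad  d
    8  caadbedcbb$deeaeb  b
    9  cbb$deeaebcaadbed  d
   10  dbedcbb$deeaebcaa  a
   11  dcbb$deeaebcaadbe  e
   12  deeaebcaadbedcbb$  $
   13  eaebcaadbedcbb$de  e
   14  ebcaadbedcbb$deea  a
   15  edcbb$deeaebcaadb  b
   16  eeaebcaadbedcbb$d  d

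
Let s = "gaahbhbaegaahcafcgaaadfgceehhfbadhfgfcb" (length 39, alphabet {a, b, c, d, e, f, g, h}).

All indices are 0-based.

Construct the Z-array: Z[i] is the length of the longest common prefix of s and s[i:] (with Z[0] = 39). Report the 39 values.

Z[0]=39
i=1: i≥r, start 0; Z[1]=0
i=2: i≥r, start 0; Z[2]=0
i=3: i≥r, start 0; Z[3]=0
i=4: i≥r, start 0; Z[4]=0
i=5: i≥r, start 0; Z[5]=0
i=6: i≥r, start 0; Z[6]=0
i=7: i≥r, start 0; Z[7]=0
i=8: i≥r, start 0; Z[8]=0
i=9: i≥r, start 0; Z[9]=4 scan→box=[9,13)
i=10: min(r-i=3, Z[1]=0)=0; Z[10]=0
i=11: min(r-i=2, Z[2]=0)=0; Z[11]=0
i=12: min(r-i=1, Z[3]=0)=0; Z[12]=0
i=13: i≥r, start 0; Z[13]=0
i=14: i≥r, start 0; Z[14]=0
i=15: i≥r, start 0; Z[15]=0
i=16: i≥r, start 0; Z[16]=0
i=17: i≥r, start 0; Z[17]=3 scan→box=[17,20)
i=18: min(r-i=2, Z[1]=0)=0; Z[18]=0
i=19: min(r-i=1, Z[2]=0)=0; Z[19]=0
i=20: i≥r, start 0; Z[20]=0
i=21: i≥r, start 0; Z[21]=0
i=22: i≥r, start 0; Z[22]=0
i=23: i≥r, start 0; Z[23]=1 scan→box=[23,24)
i=24: i≥r, start 0; Z[24]=0
i=25: i≥r, start 0; Z[25]=0
i=26: i≥r, start 0; Z[26]=0
i=27: i≥r, start 0; Z[27]=0
i=28: i≥r, start 0; Z[28]=0
i=29: i≥r, start 0; Z[29]=0
i=30: i≥r, start 0; Z[30]=0
i=31: i≥r, start 0; Z[31]=0
i=32: i≥r, start 0; Z[32]=0
i=33: i≥r, start 0; Z[33]=0
i=34: i≥r, start 0; Z[34]=0
i=35: i≥r, start 0; Z[35]=1 scan→box=[35,36)
i=36: i≥r, start 0; Z[36]=0
i=37: i≥r, start 0; Z[37]=0
i=38: i≥r, start 0; Z[38]=0

[39, 0, 0, 0, 0, 0, 0, 0, 0, 4, 0, 0, 0, 0, 0, 0, 0, 3, 0, 0, 0, 0, 0, 1, 0, 0, 0, 0, 0, 0, 0, 0, 0, 0, 0, 1, 0, 0, 0]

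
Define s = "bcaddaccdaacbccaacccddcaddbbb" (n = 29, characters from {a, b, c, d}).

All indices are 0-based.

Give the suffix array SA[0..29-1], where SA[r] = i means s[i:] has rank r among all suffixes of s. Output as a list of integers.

rank→(start, suffix):
  0 → (9, 'aacbccaacccddcaddbbb')
  1 → (15, 'aacccddcaddbbb')
  2 → (10, 'acbccaacccddcaddbbb')
  3 → (16, 'acccddcaddbbb')
  4 → (5, 'accdaacbccaacccddcaddbbb')
  5 → (2, 'addaccdaacbccaacccddcaddbbb')
  6 → (23, 'addbbb')
  7 → (28, 'b')
  8 → (27, 'bb')
  9 → (26, 'bbb')
  10 → (0, 'bcaddaccdaacbccaacccddcaddbbb')
  11 → (12, 'bccaacccddcaddbbb')
  12 → (14, 'caacccddcaddbbb')
  13 → (1, 'caddaccdaacbccaacccddcaddbbb')
  14 → (22, 'caddbbb')
  15 → (11, 'cbccaacccddcaddbbb')
  16 → (13, 'ccaacccddcaddbbb')
  17 → (17, 'cccddcaddbbb')
  18 → (6, 'ccdaacbccaacccddcaddbbb')
  19 → (18, 'ccddcaddbbb')
  20 → (7, 'cdaacbccaacccddcaddbbb')
  21 → (19, 'cddcaddbbb')
  22 → (8, 'daacbccaacccddcaddbbb')
  23 → (4, 'daccdaacbccaacccddcaddbbb')
  24 → (25, 'dbbb')
  25 → (21, 'dcaddbbb')
  26 → (3, 'ddaccdaacbccaacccddcaddbbb')
  27 → (24, 'ddbbb')
  28 → (20, 'ddcaddbbb')

[9, 15, 10, 16, 5, 2, 23, 28, 27, 26, 0, 12, 14, 1, 22, 11, 13, 17, 6, 18, 7, 19, 8, 4, 25, 21, 3, 24, 20]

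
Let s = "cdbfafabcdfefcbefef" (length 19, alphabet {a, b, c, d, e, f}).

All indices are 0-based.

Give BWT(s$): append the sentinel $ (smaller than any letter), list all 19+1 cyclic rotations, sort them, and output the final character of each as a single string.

rank  rotation              last
    0  $cdbfafabcdfefcbefef  f
    1  abcdfefcbefef$cdbfaf  f
    2  afabcdfefcbefef$cdbf  f
    3  bcdfefcbefef$cdbfafa  a
    4  befef$cdbfafabcdfefc  c
    5  bfafabcdfefcbefef$cd  d
    6  cbefef$cdbfafabcdfef  f
    7  cdbfafabcdfefcbefef$  $
    8  cdfefcbefef$cdbfafab  b
    9  dbfafabcdfefcbefef$c  c
   10  dfefcbefef$cdbfafabc  c
   11  ef$cdbfafabcdfefcbef  f
   12  efcbefef$cdbfafabcdf  f
   13  efef$cdbfafabcdfefcb  b
   14  f$cdbfafabcdfefcbefe  e
   15  fabcdfefcbefef$cdbfa  a
   16  fafabcdfefcbefef$cdb  b
   17  fcbefef$cdbfafabcdfe  e
   18  fef$cdbfafabcdfefcbe  e
   19  fefcbefef$cdbfafabcd  d

fffacdf$bccffbeabeed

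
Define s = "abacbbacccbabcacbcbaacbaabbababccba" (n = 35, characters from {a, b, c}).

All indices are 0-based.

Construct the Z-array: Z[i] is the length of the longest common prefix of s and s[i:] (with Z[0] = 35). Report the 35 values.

[35, 0, 1, 0, 0, 0, 1, 0, 0, 0, 0, 2, 0, 0, 1, 0, 0, 0, 0, 1, 1, 0, 0, 1, 2, 0, 0, 3, 0, 2, 0, 0, 0, 0, 1]

Z[0]=35
i=1: fresh scan; Z[1]=0
i=2: fresh scan; Z[2]=1 extend→box=[2,3)
i=3: fresh scan; Z[3]=0
i=4: fresh scan; Z[4]=0
i=5: fresh scan; Z[5]=0
i=6: fresh scan; Z[6]=1 extend→box=[6,7)
i=7: fresh scan; Z[7]=0
i=8: fresh scan; Z[8]=0
i=9: fresh scan; Z[9]=0
i=10: fresh scan; Z[10]=0
i=11: fresh scan; Z[11]=2 extend→box=[11,13)
i=12: min(r-i=1, Z[1]=0)=0; Z[12]=0
i=13: fresh scan; Z[13]=0
i=14: fresh scan; Z[14]=1 extend→box=[14,15)
i=15: fresh scan; Z[15]=0
i=16: fresh scan; Z[16]=0
i=17: fresh scan; Z[17]=0
i=18: fresh scan; Z[18]=0
i=19: fresh scan; Z[19]=1 extend→box=[19,20)
i=20: fresh scan; Z[20]=1 extend→box=[20,21)
i=21: fresh scan; Z[21]=0
i=22: fresh scan; Z[22]=0
i=23: fresh scan; Z[23]=1 extend→box=[23,24)
i=24: fresh scan; Z[24]=2 extend→box=[24,26)
i=25: min(r-i=1, Z[1]=0)=0; Z[25]=0
i=26: fresh scan; Z[26]=0
i=27: fresh scan; Z[27]=3 extend→box=[27,30)
i=28: min(r-i=2, Z[1]=0)=0; Z[28]=0
i=29: min(r-i=1, Z[2]=1)=1; Z[29]=2 extend→box=[29,31)
i=30: min(r-i=1, Z[1]=0)=0; Z[30]=0
i=31: fresh scan; Z[31]=0
i=32: fresh scan; Z[32]=0
i=33: fresh scan; Z[33]=0
i=34: fresh scan; Z[34]=1 extend→box=[34,35)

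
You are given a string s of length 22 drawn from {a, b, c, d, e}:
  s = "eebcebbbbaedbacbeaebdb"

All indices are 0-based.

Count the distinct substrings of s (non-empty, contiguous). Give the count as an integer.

rank | idx | suffix
   0 |  13 | acbeaebdb
   1 |  17 | aebdb
   2 |   9 | aedbacbeaebdb
   3 |  21 | b
   4 |  12 | bacbeaebdb
   5 |   8 | baedbacbeaebdb
   6 |   7 | bbaedbacbeaebdb
   7 |   6 | bbbaedbacbeaebdb
   8 |   5 | bbbbaedbacbeaebdb
   9 |   2 | bcebbbbaedbacbeaebdb
  10 |  19 | bdb
  11 |  15 | beaebdb
  12 |  14 | cbeaebdb
  13 |   3 | cebbbbaedbacbeaebdb
  14 |  20 | db
  15 |  11 | dbacbeaebdb
  16 |  16 | eaebdb
  17 |   4 | ebbbbaedbacbeaebdb
  18 |   1 | ebcebbbbaedbacbeaebdb
  19 |  18 | ebdb
  20 |  10 | edbacbeaebdb
  21 |   0 | eebcebbbbaedbacbeaebdb

SA = [13, 17, 9, 21, 12, 8, 7, 6, 5, 2, 19, 15, 14, 3, 20, 11, 16, 4, 1, 18, 10, 0]
i: (SA[i-1],SA[i]) lcp shared
  1: (13,17) 1 'a'
  2: (17,9) 2 'ae'
  3: (9,21) 0 ''
  4: (21,12) 1 'b'
  5: (12,8) 2 'ba'
  6: (8,7) 1 'b'
  7: (7,6) 2 'bb'
  8: (6,5) 3 'bbb'
  9: (5,2) 1 'b'
  10: (2,19) 1 'b'
  11: (19,15) 1 'b'
  12: (15,14) 0 ''
  13: (14,3) 1 'c'
  14: (3,20) 0 ''
  15: (20,11) 2 'db'
  16: (11,16) 0 ''
  17: (16,4) 1 'e'
  18: (4,1) 2 'eb'
  19: (1,18) 2 'eb'
  20: (18,10) 1 'e'
  21: (10,0) 1 'e'

n(n+1)/2 = 22·23/2 = 253
Σ LCP = 0 + 1 + 2 + 0 + 1 + 2 + 1 + 2 + 3 + 1 + 1 + 1 + 0 + 1 + 0 + 2 + 0 + 1 + 2 + 2 + 1 + 1 = 25
distinct = 253 − 25 = 228

228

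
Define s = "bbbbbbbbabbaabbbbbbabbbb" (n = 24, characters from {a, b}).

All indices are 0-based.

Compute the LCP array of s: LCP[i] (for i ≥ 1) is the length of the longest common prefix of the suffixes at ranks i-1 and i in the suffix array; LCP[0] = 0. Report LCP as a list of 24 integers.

sorted suffixes:
  #0 SA[0]=11  'aabbbbbbabbbb'
  #1 SA[1]=8  'abbaabbbbbbabbbb'
  #2 SA[2]=19  'abbbb'
  #3 SA[3]=12  'abbbbbbabbbb'
  #4 SA[4]=23  'b'
  #5 SA[5]=10  'baabbbbbbabbbb'
  #6 SA[6]=7  'babbaabbbbbbabbbb'
  #7 SA[7]=18  'babbbb'
  #8 SA[8]=22  'bb'
  #9 SA[9]=9  'bbaabbbbbbabbbb'
  #10 SA[10]=6  'bbabbaabbbbbbabbbb'
  #11 SA[11]=17  'bbabbbb'
  #12 SA[12]=21  'bbb'
  #13 SA[13]=5  'bbbabbaabbbbbbabbbb'
  #14 SA[14]=16  'bbbabbbb'
  #15 SA[15]=20  'bbbb'
  #16 SA[16]=4  'bbbbabbaabbbbbbabbbb'
  #17 SA[17]=15  'bbbbabbbb'
  #18 SA[18]=3  'bbbbbabbaabbbbbbabbbb'
  #19 SA[19]=14  'bbbbbabbbb'
  #20 SA[20]=2  'bbbbbbabbaabbbbbbabbbb'
  #21 SA[21]=13  'bbbbbbabbbb'
  #22 SA[22]=1  'bbbbbbbabbaabbbbbbabbbb'
  #23 SA[23]=0  'bbbbbbbbabbaabbbbbbabbbb'

SA = [11, 8, 19, 12, 23, 10, 7, 18, 22, 9, 6, 17, 21, 5, 16, 20, 4, 15, 3, 14, 2, 13, 1, 0]
[i] adj suffixes → lcp
  [1] 11/8 → 1 ('a')
  [2] 8/19 → 3 ('abb')
  [3] 19/12 → 5 ('abbbb')
  [4] 12/23 → 0 ('')
  [5] 23/10 → 1 ('b')
  [6] 10/7 → 2 ('ba')
  [7] 7/18 → 4 ('babb')
  [8] 18/22 → 1 ('b')
  [9] 22/9 → 2 ('bb')
  [10] 9/6 → 3 ('bba')
  [11] 6/17 → 5 ('bbabb')
  [12] 17/21 → 2 ('bb')
  [13] 21/5 → 3 ('bbb')
  [14] 5/16 → 6 ('bbbabb')
  [15] 16/20 → 3 ('bbb')
  [16] 20/4 → 4 ('bbbb')
  [17] 4/15 → 7 ('bbbbabb')
  [18] 15/3 → 4 ('bbbb')
  [19] 3/14 → 8 ('bbbbbabb')
  [20] 14/2 → 5 ('bbbbb')
  [21] 2/13 → 9 ('bbbbbbabb')
  [22] 13/1 → 6 ('bbbbbb')
  [23] 1/0 → 7 ('bbbbbbb')

[0, 1, 3, 5, 0, 1, 2, 4, 1, 2, 3, 5, 2, 3, 6, 3, 4, 7, 4, 8, 5, 9, 6, 7]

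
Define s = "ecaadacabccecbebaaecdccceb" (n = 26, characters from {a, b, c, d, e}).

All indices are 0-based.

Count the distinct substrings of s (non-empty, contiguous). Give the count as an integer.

321

rank→(start, suffix):
  0 → (2, 'aadacabccecbebaaecdccceb')
  1 → (16, 'aaecdccceb')
  2 → (7, 'abccecbebaaecdccceb')
  3 → (5, 'acabccecbebaaecdccceb')
  4 → (3, 'adacabccecbebaaecdccceb')
  5 → (17, 'aecdccceb')
  6 → (25, 'b')
  7 → (15, 'baaecdccceb')
  8 → (8, 'bccecbebaaecdccceb')
  9 → (13, 'bebaaecdccceb')
  10 → (1, 'caadacabccecbebaaecdccceb')
  11 → (6, 'cabccecbebaaecdccceb')
  12 → (12, 'cbebaaecdccceb')
  13 → (21, 'ccceb')
  14 → (22, 'cceb')
  15 → (9, 'ccecbebaaecdccceb')
  16 → (19, 'cdccceb')
  17 → (23, 'ceb')
  18 → (10, 'cecbebaaecdccceb')
  19 → (4, 'dacabccecbebaaecdccceb')
  20 → (20, 'dccceb')
  21 → (24, 'eb')
  22 → (14, 'ebaaecdccceb')
  23 → (0, 'ecaadacabccecbebaaecdccceb')
  24 → (11, 'ecbebaaecdccceb')
  25 → (18, 'ecdccceb')

SA = [2, 16, 7, 5, 3, 17, 25, 15, 8, 13, 1, 6, 12, 21, 22, 9, 19, 23, 10, 4, 20, 24, 14, 0, 11, 18]
rank  pair      lcp
   1  s[2:],s[16:]  2  'aa'
   2  s[16:],s[7:]  1  'a'
   3  s[7:],s[5:]  1  'a'
   4  s[5:],s[3:]  1  'a'
   5  s[3:],s[17:]  1  'a'
   6  s[17:],s[25:]  0  ''
   7  s[25:],s[15:]  1  'b'
   8  s[15:],s[8:]  1  'b'
   9  s[8:],s[13:]  1  'b'
  10  s[13:],s[1:]  0  ''
  11  s[1:],s[6:]  2  'ca'
  12  s[6:],s[12:]  1  'c'
  13  s[12:],s[21:]  1  'c'
  14  s[21:],s[22:]  2  'cc'
  15  s[22:],s[9:]  3  'cce'
  16  s[9:],s[19:]  1  'c'
  17  s[19:],s[23:]  1  'c'
  18  s[23:],s[10:]  2  'ce'
  19  s[10:],s[4:]  0  ''
  20  s[4:],s[20:]  1  'd'
  21  s[20:],s[24:]  0  ''
  22  s[24:],s[14:]  2  'eb'
  23  s[14:],s[0:]  1  'e'
  24  s[0:],s[11:]  2  'ec'
  25  s[11:],s[18:]  2  'ec'

n(n+1)/2 = 26·27/2 = 351
Σ LCP = 0 + 2 + 1 + 1 + 1 + 1 + 0 + 1 + 1 + 1 + 0 + 2 + 1 + 1 + 2 + 3 + 1 + 1 + 2 + 0 + 1 + 0 + 2 + 1 + 2 + 2 = 30
distinct = 351 − 30 = 321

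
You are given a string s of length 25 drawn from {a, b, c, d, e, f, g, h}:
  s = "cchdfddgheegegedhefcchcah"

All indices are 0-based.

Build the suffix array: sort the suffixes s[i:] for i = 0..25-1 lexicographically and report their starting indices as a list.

rank→(start, suffix):
  0 → (23, 'ah')
  1 → (22, 'cah')
  2 → (19, 'cchcah')
  3 → (0, 'cchdfddgheegegedhefcchcah')
  4 → (20, 'chcah')
  5 → (1, 'chdfddgheegegedhefcchcah')
  6 → (5, 'ddgheegegedhefcchcah')
  7 → (3, 'dfddgheegegedhefcchcah')
  8 → (6, 'dgheegegedhefcchcah')
  9 → (15, 'dhefcchcah')
  10 → (14, 'edhefcchcah')
  11 → (9, 'eegegedhefcchcah')
  12 → (17, 'efcchcah')
  13 → (12, 'egedhefcchcah')
  14 → (10, 'egegedhefcchcah')
  15 → (18, 'fcchcah')
  16 → (4, 'fddgheegegedhefcchcah')
  17 → (13, 'gedhefcchcah')
  18 → (11, 'gegedhefcchcah')
  19 → (7, 'gheegegedhefcchcah')
  20 → (24, 'h')
  21 → (21, 'hcah')
  22 → (2, 'hdfddgheegegedhefcchcah')
  23 → (8, 'heegegedhefcchcah')
  24 → (16, 'hefcchcah')

[23, 22, 19, 0, 20, 1, 5, 3, 6, 15, 14, 9, 17, 12, 10, 18, 4, 13, 11, 7, 24, 21, 2, 8, 16]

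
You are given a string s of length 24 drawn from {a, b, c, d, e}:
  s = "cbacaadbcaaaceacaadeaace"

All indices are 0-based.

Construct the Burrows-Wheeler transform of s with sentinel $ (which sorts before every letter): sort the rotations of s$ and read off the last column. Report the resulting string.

rank  rotation                   last
    0  $cbacaadbcaaaceacaadeaace  e
    1  aaaceacaadeaace$cbacaadbc  c
    2  aace$cbacaadbcaaaceacaade  e
    3  aaceacaadeaace$cbacaadbca  a
    4  aadbcaaaceacaadeaace$cbac  c
    5  aadeaace$cbacaadbcaaaceac  c
    6  acaadbcaaaceacaadeaace$cb  b
    7  acaadeaace$cbacaadbcaaace  e
    8  ace$cbacaadbcaaaceacaadea  a
    9  aceacaadeaace$cbacaadbcaa  a
   10  adbcaaaceacaadeaace$cbaca  a
   11  adeaace$cbacaadbcaaaceaca  a
   12  bacaadbcaaaceacaadeaace$c  c
   13  bcaaaceacaadeaace$cbacaad  d
   14  caaaceacaadeaace$cbacaadb  b
   15  caadbcaaaceacaadeaace$cba  a
   16  caadeaace$cbacaadbcaaacea  a
   17  cbacaadbcaaaceacaadeaace$  $
   18  ce$cbacaadbcaaaceacaadeaa  a
   19  ceacaadeaace$cbacaadbcaaa  a
   20  dbcaaaceacaadeaace$cbacaa  a
   21  deaace$cbacaadbcaaaceacaa  a
   22  e$cbacaadbcaaaceacaadeaac  c
   23  eaace$cbacaadbcaaaceacaad  d
   24  eacaadeaace$cbacaadbcaaac  c

eceaccbeaaaacdbaa$aaaacdc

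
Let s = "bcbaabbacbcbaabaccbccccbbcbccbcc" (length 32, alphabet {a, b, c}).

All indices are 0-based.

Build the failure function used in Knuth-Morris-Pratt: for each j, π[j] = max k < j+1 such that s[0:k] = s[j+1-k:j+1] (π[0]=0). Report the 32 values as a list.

π[0] = 0
j=1 s[j]='c': π[1]=0 (border '')
j=2 s[j]='b': π[2]=1 (border 'b')
j=3 s[j]='a': k: 1→0; π[3]=0 (border '')
j=4 s[j]='a': π[4]=0 (border '')
j=5 s[j]='b': π[5]=1 (border 'b')
j=6 s[j]='b': k: 1→0; π[6]=1 (border 'b')
j=7 s[j]='a': k: 1→0; π[7]=0 (border '')
j=8 s[j]='c': π[8]=0 (border '')
j=9 s[j]='b': π[9]=1 (border 'b')
j=10 s[j]='c': π[10]=2 (border 'bc')
j=11 s[j]='b': π[11]=3 (border 'bcb')
j=12 s[j]='a': π[12]=4 (border 'bcba')
j=13 s[j]='a': π[13]=5 (border 'bcbaa')
j=14 s[j]='b': π[14]=6 (border 'bcbaab')
j=15 s[j]='a': k: 6→1→0; π[15]=0 (border '')
j=16 s[j]='c': π[16]=0 (border '')
j=17 s[j]='c': π[17]=0 (border '')
j=18 s[j]='b': π[18]=1 (border 'b')
j=19 s[j]='c': π[19]=2 (border 'bc')
j=20 s[j]='c': k: 2→0; π[20]=0 (border '')
j=21 s[j]='c': π[21]=0 (border '')
j=22 s[j]='c': π[22]=0 (border '')
j=23 s[j]='b': π[23]=1 (border 'b')
j=24 s[j]='b': k: 1→0; π[24]=1 (border 'b')
j=25 s[j]='c': π[25]=2 (border 'bc')
j=26 s[j]='b': π[26]=3 (border 'bcb')
j=27 s[j]='c': k: 3→1; π[27]=2 (border 'bc')
j=28 s[j]='c': k: 2→0; π[28]=0 (border '')
j=29 s[j]='b': π[29]=1 (border 'b')
j=30 s[j]='c': π[30]=2 (border 'bc')
j=31 s[j]='c': k: 2→0; π[31]=0 (border '')

[0, 0, 1, 0, 0, 1, 1, 0, 0, 1, 2, 3, 4, 5, 6, 0, 0, 0, 1, 2, 0, 0, 0, 1, 1, 2, 3, 2, 0, 1, 2, 0]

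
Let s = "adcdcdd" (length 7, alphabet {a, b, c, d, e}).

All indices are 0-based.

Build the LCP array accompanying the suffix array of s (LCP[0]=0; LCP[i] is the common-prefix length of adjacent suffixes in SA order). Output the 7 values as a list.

[0, 0, 2, 0, 1, 3, 1]

rank | idx | suffix
   0 |   0 | adcdcdd
   1 |   2 | cdcdd
   2 |   4 | cdd
   3 |   6 | d
   4 |   1 | dcdcdd
   5 |   3 | dcdd
   6 |   5 | dd

SA = [0, 2, 4, 6, 1, 3, 5]
[i] adj suffixes → lcp
  [1] 0/2 → 0 ('')
  [2] 2/4 → 2 ('cd')
  [3] 4/6 → 0 ('')
  [4] 6/1 → 1 ('d')
  [5] 1/3 → 3 ('dcd')
  [6] 3/5 → 1 ('d')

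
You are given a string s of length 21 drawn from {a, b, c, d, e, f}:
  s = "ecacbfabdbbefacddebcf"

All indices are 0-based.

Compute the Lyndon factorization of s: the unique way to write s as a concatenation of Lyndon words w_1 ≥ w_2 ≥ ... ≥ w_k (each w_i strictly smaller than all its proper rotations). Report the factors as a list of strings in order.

emit factor 1: 'e' (i=0, period=1)
emit factor 2: 'c' (i=1, period=1)
emit factor 3: 'acbf' (i=2, period=4)
emit factor 4: 'abdbbefacddebcf' (i=6, period=15)

["e", "c", "acbf", "abdbbefacddebcf"]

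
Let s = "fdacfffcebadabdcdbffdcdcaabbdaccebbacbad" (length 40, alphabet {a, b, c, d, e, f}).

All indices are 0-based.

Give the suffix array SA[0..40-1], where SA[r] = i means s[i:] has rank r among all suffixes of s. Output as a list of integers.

sorted suffixes:
  #0 SA[0]=24  'aabbdaccebbacbad'
  #1 SA[1]=25  'abbdaccebbacbad'
  #2 SA[2]=12  'abdcdbffdcdcaabbdaccebbacbad'
  #3 SA[3]=35  'acbad'
  #4 SA[4]=29  'accebbacbad'
  #5 SA[5]=2  'acfffcebadabdcdbffdcdcaabbdaccebbacbad'
  #6 SA[6]=38  'ad'
  #7 SA[7]=10  'adabdcdbffdcdcaabbdaccebbacbad'
  #8 SA[8]=34  'bacbad'
  #9 SA[9]=37  'bad'
  #10 SA[10]=9  'badabdcdbffdcdcaabbdaccebbacbad'
  #11 SA[11]=33  'bbacbad'
  #12 SA[12]=26  'bbdaccebbacbad'
  #13 SA[13]=27  'bdaccebbacbad'
  #14 SA[14]=13  'bdcdbffdcdcaabbdaccebbacbad'
  #15 SA[15]=17  'bffdcdcaabbdaccebbacbad'
  #16 SA[16]=23  'caabbdaccebbacbad'
  #17 SA[17]=36  'cbad'
  #18 SA[18]=30  'ccebbacbad'
  #19 SA[19]=15  'cdbffdcdcaabbdaccebbacbad'
  #20 SA[20]=21  'cdcaabbdaccebbacbad'
  #21 SA[21]=7  'cebadabdcdbffdcdcaabbdaccebbacbad'
  #22 SA[22]=31  'cebbacbad'
  #23 SA[23]=3  'cfffcebadabdcdbffdcdcaabbdaccebbacbad'
  #24 SA[24]=39  'd'
  #25 SA[25]=11  'dabdcdbffdcdcaabbdaccebbacbad'
  #26 SA[26]=28  'daccebbacbad'
  #27 SA[27]=1  'dacfffcebadabdcdbffdcdcaabbdaccebbacbad'
  #28 SA[28]=16  'dbffdcdcaabbdaccebbacbad'
  #29 SA[29]=22  'dcaabbdaccebbacbad'
  #30 SA[30]=14  'dcdbffdcdcaabbdaccebbacbad'
  #31 SA[31]=20  'dcdcaabbdaccebbacbad'
  #32 SA[32]=8  'ebadabdcdbffdcdcaabbdaccebbacbad'
  #33 SA[33]=32  'ebbacbad'
  #34 SA[34]=6  'fcebadabdcdbffdcdcaabbdaccebbacbad'
  #35 SA[35]=0  'fdacfffcebadabdcdbffdcdcaabbdaccebbacbad'
  #36 SA[36]=19  'fdcdcaabbdaccebbacbad'
  #37 SA[37]=5  'ffcebadabdcdbffdcdcaabbdaccebbacbad'
  #38 SA[38]=18  'ffdcdcaabbdaccebbacbad'
  #39 SA[39]=4  'fffcebadabdcdbffdcdcaabbdaccebbacbad'

[24, 25, 12, 35, 29, 2, 38, 10, 34, 37, 9, 33, 26, 27, 13, 17, 23, 36, 30, 15, 21, 7, 31, 3, 39, 11, 28, 1, 16, 22, 14, 20, 8, 32, 6, 0, 19, 5, 18, 4]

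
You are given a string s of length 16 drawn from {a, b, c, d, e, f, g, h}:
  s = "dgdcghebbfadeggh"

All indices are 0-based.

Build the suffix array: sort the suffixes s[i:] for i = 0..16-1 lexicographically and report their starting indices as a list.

rank→(start, suffix):
  0 → (10, 'adeggh')
  1 → (7, 'bbfadeggh')
  2 → (8, 'bfadeggh')
  3 → (3, 'cghebbfadeggh')
  4 → (2, 'dcghebbfadeggh')
  5 → (11, 'deggh')
  6 → (0, 'dgdcghebbfadeggh')
  7 → (6, 'ebbfadeggh')
  8 → (12, 'eggh')
  9 → (9, 'fadeggh')
  10 → (1, 'gdcghebbfadeggh')
  11 → (13, 'ggh')
  12 → (14, 'gh')
  13 → (4, 'ghebbfadeggh')
  14 → (15, 'h')
  15 → (5, 'hebbfadeggh')

[10, 7, 8, 3, 2, 11, 0, 6, 12, 9, 1, 13, 14, 4, 15, 5]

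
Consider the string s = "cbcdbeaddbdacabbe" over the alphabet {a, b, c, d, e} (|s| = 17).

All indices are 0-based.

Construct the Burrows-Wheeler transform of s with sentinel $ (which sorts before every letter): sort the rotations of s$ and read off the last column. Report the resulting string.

rank  rotation            last
    0  $cbcdbeaddbdacabbe  e
    1  abbe$cbcdbeaddbdac  c
    2  acabbe$cbcdbeaddbd  d
    3  addbdacabbe$cbcdbe  e
    4  bbe$cbcdbeaddbdaca  a
    5  bcdbeaddbdacabbe$c  c
    6  bdacabbe$cbcdbeadd  d
    7  be$cbcdbeaddbdacab  b
    8  beaddbdacabbe$cbcd  d
    9  cabbe$cbcdbeaddbda  a
   10  cbcdbeaddbdacabbe$  $
   11  cdbeaddbdacabbe$cb  b
   12  dacabbe$cbcdbeaddb  b
   13  dbdacabbe$cbcdbead  d
   14  dbeaddbdacabbe$cbc  c
   15  ddbdacabbe$cbcdbea  a
   16  e$cbcdbeaddbdacabb  b
   17  eaddbdacabbe$cbcdb  b

ecdeacdbda$bbdcabb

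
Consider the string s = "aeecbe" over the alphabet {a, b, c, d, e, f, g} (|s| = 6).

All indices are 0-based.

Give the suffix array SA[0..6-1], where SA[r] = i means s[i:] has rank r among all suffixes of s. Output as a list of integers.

rank | idx | suffix
   0 |   0 | aeecbe
   1 |   4 | be
   2 |   3 | cbe
   3 |   5 | e
   4 |   2 | ecbe
   5 |   1 | eecbe

[0, 4, 3, 5, 2, 1]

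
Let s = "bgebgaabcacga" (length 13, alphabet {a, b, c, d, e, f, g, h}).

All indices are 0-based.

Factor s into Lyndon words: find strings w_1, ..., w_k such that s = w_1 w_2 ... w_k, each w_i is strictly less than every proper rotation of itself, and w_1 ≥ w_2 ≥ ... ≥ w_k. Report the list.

["bge", "bg", "aabcacg", "a"]

emit factor 1: 'bge' (i=0, period=3)
emit factor 2: 'bg' (i=3, period=2)
emit factor 3: 'aabcacg' (i=5, period=7)
emit factor 4: 'a' (i=12, period=1)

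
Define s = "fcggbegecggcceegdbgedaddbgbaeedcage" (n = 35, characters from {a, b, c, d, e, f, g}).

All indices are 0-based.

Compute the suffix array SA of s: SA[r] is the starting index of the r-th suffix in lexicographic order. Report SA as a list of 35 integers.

rank→(start, suffix):
  0 → (21, 'addbgbaeedcage')
  1 → (27, 'aeedcage')
  2 → (32, 'age')
  3 → (26, 'baeedcage')
  4 → (4, 'begecggcceegdbgedaddbgbaeedcage')
  5 → (24, 'bgbaeedcage')
  6 → (17, 'bgedaddbgbaeedcage')
  7 → (31, 'cage')
  8 → (11, 'cceegdbgedaddbgbaeedcage')
  9 → (12, 'ceegdbgedaddbgbaeedcage')
  10 → (1, 'cggbegecggcceegdbgedaddbgbaeedcage')
  11 → (8, 'cggcceegdbgedaddbgbaeedcage')
  12 → (20, 'daddbgbaeedcage')
  13 → (23, 'dbgbaeedcage')
  14 → (16, 'dbgedaddbgbaeedcage')
  15 → (30, 'dcage')
  16 → (22, 'ddbgbaeedcage')
  17 → (34, 'e')
  18 → (7, 'ecggcceegdbgedaddbgbaeedcage')
  19 → (19, 'edaddbgbaeedcage')
  20 → (29, 'edcage')
  21 → (28, 'eedcage')
  22 → (13, 'eegdbgedaddbgbaeedcage')
  23 → (14, 'egdbgedaddbgbaeedcage')
  24 → (5, 'egecggcceegdbgedaddbgbaeedcage')
  25 → (0, 'fcggbegecggcceegdbgedaddbgbaeedcage')
  26 → (25, 'gbaeedcage')
  27 → (3, 'gbegecggcceegdbgedaddbgbaeedcage')
  28 → (10, 'gcceegdbgedaddbgbaeedcage')
  29 → (15, 'gdbgedaddbgbaeedcage')
  30 → (33, 'ge')
  31 → (6, 'gecggcceegdbgedaddbgbaeedcage')
  32 → (18, 'gedaddbgbaeedcage')
  33 → (2, 'ggbegecggcceegdbgedaddbgbaeedcage')
  34 → (9, 'ggcceegdbgedaddbgbaeedcage')

[21, 27, 32, 26, 4, 24, 17, 31, 11, 12, 1, 8, 20, 23, 16, 30, 22, 34, 7, 19, 29, 28, 13, 14, 5, 0, 25, 3, 10, 15, 33, 6, 18, 2, 9]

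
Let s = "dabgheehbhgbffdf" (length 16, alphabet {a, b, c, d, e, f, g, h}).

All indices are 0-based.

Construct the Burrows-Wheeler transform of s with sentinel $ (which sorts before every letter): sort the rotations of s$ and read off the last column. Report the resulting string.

rank  rotation           last
    0  $dabgheehbhgbffdf  f
    1  abgheehbhgbffdf$d  d
    2  bffdf$dabgheehbhg  g
    3  bgheehbhgbffdf$da  a
    4  bhgbffdf$dabgheeh  h
    5  dabgheehbhgbffdf$  $
    6  df$dabgheehbhgbff  f
    7  eehbhgbffdf$dabgh  h
    8  ehbhgbffdf$dabghe  e
    9  f$dabgheehbhgbffd  d
   10  fdf$dabgheehbhgbf  f
   11  ffdf$dabgheehbhgb  b
   12  gbffdf$dabgheehbh  h
   13  gheehbhgbffdf$dab  b
   14  hbhgbffdf$dabghee  e
   15  heehbhgbffdf$dabg  g
   16  hgbffdf$dabgheehb  b

fdgah$fhedfbhbegb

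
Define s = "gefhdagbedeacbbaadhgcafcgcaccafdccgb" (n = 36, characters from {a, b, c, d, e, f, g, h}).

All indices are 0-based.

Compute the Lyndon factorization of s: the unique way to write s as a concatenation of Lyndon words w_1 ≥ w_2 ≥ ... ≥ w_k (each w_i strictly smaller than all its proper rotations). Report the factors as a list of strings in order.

["g", "efh", "d", "agbede", "acbb", "aadhgcafcgcaccafdccgb"]

emit factor 1: 'g' (i=0, period=1)
emit factor 2: 'efh' (i=1, period=3)
emit factor 3: 'd' (i=4, period=1)
emit factor 4: 'agbede' (i=5, period=6)
emit factor 5: 'acbb' (i=11, period=4)
emit factor 6: 'aadhgcafcgcaccafdccgb' (i=15, period=21)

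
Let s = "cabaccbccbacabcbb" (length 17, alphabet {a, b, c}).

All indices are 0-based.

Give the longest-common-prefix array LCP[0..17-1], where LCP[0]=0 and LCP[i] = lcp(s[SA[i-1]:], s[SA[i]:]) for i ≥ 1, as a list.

[0, 2, 1, 2, 0, 1, 3, 1, 1, 2, 0, 3, 1, 2, 2, 1, 3]

rank | idx | suffix
   0 |   1 | abaccbccbacabcbb
   1 |  12 | abcbb
   2 |  10 | acabcbb
   3 |   3 | accbccbacabcbb
   4 |  16 | b
   5 |   9 | bacabcbb
   6 |   2 | baccbccbacabcbb
   7 |  15 | bb
   8 |  13 | bcbb
   9 |   6 | bccbacabcbb
  10 |   0 | cabaccbccbacabcbb
  11 |  11 | cabcbb
  12 |   8 | cbacabcbb
  13 |  14 | cbb
  14 |   5 | cbccbacabcbb
  15 |   7 | ccbacabcbb
  16 |   4 | ccbccbacabcbb

SA = [1, 12, 10, 3, 16, 9, 2, 15, 13, 6, 0, 11, 8, 14, 5, 7, 4]
[i] adj suffixes → lcp
  [1] 1/12 → 2 ('ab')
  [2] 12/10 → 1 ('a')
  [3] 10/3 → 2 ('ac')
  [4] 3/16 → 0 ('')
  [5] 16/9 → 1 ('b')
  [6] 9/2 → 3 ('bac')
  [7] 2/15 → 1 ('b')
  [8] 15/13 → 1 ('b')
  [9] 13/6 → 2 ('bc')
  [10] 6/0 → 0 ('')
  [11] 0/11 → 3 ('cab')
  [12] 11/8 → 1 ('c')
  [13] 8/14 → 2 ('cb')
  [14] 14/5 → 2 ('cb')
  [15] 5/7 → 1 ('c')
  [16] 7/4 → 3 ('ccb')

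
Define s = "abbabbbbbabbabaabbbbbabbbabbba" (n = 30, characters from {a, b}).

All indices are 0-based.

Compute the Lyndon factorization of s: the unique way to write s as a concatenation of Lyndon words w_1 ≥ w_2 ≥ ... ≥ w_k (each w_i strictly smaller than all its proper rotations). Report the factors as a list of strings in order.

emit factor 1: 'abbabbbbb' (i=0, period=9)
emit factor 2: 'abb' (i=9, period=3)
emit factor 3: 'ab' (i=12, period=2)
emit factor 4: 'aabbbbbabbbabbb' (i=14, period=15)
emit factor 5: 'a' (i=29, period=1)

["abbabbbbb", "abb", "ab", "aabbbbbabbbabbb", "a"]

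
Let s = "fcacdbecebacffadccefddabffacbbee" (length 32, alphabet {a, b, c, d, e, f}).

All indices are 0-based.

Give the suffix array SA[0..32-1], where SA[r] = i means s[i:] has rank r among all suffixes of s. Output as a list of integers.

[22, 26, 2, 10, 14, 9, 28, 5, 29, 23, 1, 27, 16, 3, 7, 17, 11, 21, 4, 15, 20, 31, 8, 6, 30, 18, 25, 13, 0, 19, 24, 12]

rank | idx | suffix
   0 |  22 | abffacbbee
   1 |  26 | acbbee
   2 |   2 | acdbecebacffadccefddabffacbbee
   3 |  10 | acffadccefddabffacbbee
   4 |  14 | adccefddabffacbbee
   5 |   9 | bacffadccefddabffacbbee
   6 |  28 | bbee
   7 |   5 | becebacffadccefddabffacbbee
   8 |  29 | bee
   9 |  23 | bffacbbee
  10 |   1 | cacdbecebacffadccefddabffacbbee
  11 |  27 | cbbee
  12 |  16 | ccefddabffacbbee
  13 |   3 | cdbecebacffadccefddabffacbbee
  14 |   7 | cebacffadccefddabffacbbee
  15 |  17 | cefddabffacbbee
  16 |  11 | cffadccefddabffacbbee
  17 |  21 | dabffacbbee
  18 |   4 | dbecebacffadccefddabffacbbee
  19 |  15 | dccefddabffacbbee
  20 |  20 | ddabffacbbee
  21 |  31 | e
  22 |   8 | ebacffadccefddabffacbbee
  23 |   6 | ecebacffadccefddabffacbbee
  24 |  30 | ee
  25 |  18 | efddabffacbbee
  26 |  25 | facbbee
  27 |  13 | fadccefddabffacbbee
  28 |   0 | fcacdbecebacffadccefddabffacbbee
  29 |  19 | fddabffacbbee
  30 |  24 | ffacbbee
  31 |  12 | ffadccefddabffacbbee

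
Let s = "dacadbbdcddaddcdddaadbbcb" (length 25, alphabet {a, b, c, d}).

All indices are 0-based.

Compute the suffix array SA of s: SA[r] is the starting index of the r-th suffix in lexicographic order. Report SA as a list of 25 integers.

[18, 1, 19, 3, 11, 24, 21, 5, 22, 6, 2, 23, 8, 14, 17, 0, 10, 20, 4, 7, 13, 16, 9, 12, 15]

sorted suffixes:
  #0 SA[0]=18  'aadbbcb'
  #1 SA[1]=1  'acadbbdcddaddcdddaadbbcb'
  #2 SA[2]=19  'adbbcb'
  #3 SA[3]=3  'adbbdcddaddcdddaadbbcb'
  #4 SA[4]=11  'addcdddaadbbcb'
  #5 SA[5]=24  'b'
  #6 SA[6]=21  'bbcb'
  #7 SA[7]=5  'bbdcddaddcdddaadbbcb'
  #8 SA[8]=22  'bcb'
  #9 SA[9]=6  'bdcddaddcdddaadbbcb'
  #10 SA[10]=2  'cadbbdcddaddcdddaadbbcb'
  #11 SA[11]=23  'cb'
  #12 SA[12]=8  'cddaddcdddaadbbcb'
  #13 SA[13]=14  'cdddaadbbcb'
  #14 SA[14]=17  'daadbbcb'
  #15 SA[15]=0  'dacadbbdcddaddcdddaadbbcb'
  #16 SA[16]=10  'daddcdddaadbbcb'
  #17 SA[17]=20  'dbbcb'
  #18 SA[18]=4  'dbbdcddaddcdddaadbbcb'
  #19 SA[19]=7  'dcddaddcdddaadbbcb'
  #20 SA[20]=13  'dcdddaadbbcb'
  #21 SA[21]=16  'ddaadbbcb'
  #22 SA[22]=9  'ddaddcdddaadbbcb'
  #23 SA[23]=12  'ddcdddaadbbcb'
  #24 SA[24]=15  'dddaadbbcb'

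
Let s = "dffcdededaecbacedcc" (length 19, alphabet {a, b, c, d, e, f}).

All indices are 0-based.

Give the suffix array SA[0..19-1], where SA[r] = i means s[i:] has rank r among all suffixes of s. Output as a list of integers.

[13, 9, 12, 18, 11, 17, 3, 14, 8, 16, 6, 4, 0, 10, 7, 15, 5, 2, 1]

sorted suffixes:
  #0 SA[0]=13  'acedcc'
  #1 SA[1]=9  'aecbacedcc'
  #2 SA[2]=12  'bacedcc'
  #3 SA[3]=18  'c'
  #4 SA[4]=11  'cbacedcc'
  #5 SA[5]=17  'cc'
  #6 SA[6]=3  'cdededaecbacedcc'
  #7 SA[7]=14  'cedcc'
  #8 SA[8]=8  'daecbacedcc'
  #9 SA[9]=16  'dcc'
  #10 SA[10]=6  'dedaecbacedcc'
  #11 SA[11]=4  'dededaecbacedcc'
  #12 SA[12]=0  'dffcdededaecbacedcc'
  #13 SA[13]=10  'ecbacedcc'
  #14 SA[14]=7  'edaecbacedcc'
  #15 SA[15]=15  'edcc'
  #16 SA[16]=5  'ededaecbacedcc'
  #17 SA[17]=2  'fcdededaecbacedcc'
  #18 SA[18]=1  'ffcdededaecbacedcc'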